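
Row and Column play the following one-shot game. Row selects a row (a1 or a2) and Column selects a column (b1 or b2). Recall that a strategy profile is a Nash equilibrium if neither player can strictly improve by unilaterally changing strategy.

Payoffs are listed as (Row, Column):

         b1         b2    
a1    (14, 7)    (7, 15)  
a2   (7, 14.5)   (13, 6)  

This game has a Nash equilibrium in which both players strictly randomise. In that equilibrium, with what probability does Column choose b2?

7/13

Let q be the probability that Column plays b1. In a completely mixed equilibrium, Row must be indifferent between a1 and a2.
Row's expected payoff from a1 is 14q + 7(1−q); from a2 it is 7q + 13(1−q).
Setting these equal: 7q + 7 = −6q + 13, so q = 6/13.
Therefore Column plays b2 with probability 1 − 6/13 = 7/13.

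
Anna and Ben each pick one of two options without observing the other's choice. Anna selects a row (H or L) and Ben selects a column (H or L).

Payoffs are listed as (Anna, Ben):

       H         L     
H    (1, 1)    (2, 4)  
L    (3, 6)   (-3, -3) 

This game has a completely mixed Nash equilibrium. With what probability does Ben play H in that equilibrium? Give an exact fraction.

Let y be the probability that Ben plays H. In a completely mixed equilibrium, Anna must be indifferent between H and L.
Anna's expected payoff from H is y + 2(1−y); from L it is 3y − 3(1−y).
Setting these equal: −y + 2 = 6y − 3, so y = 5/7.

5/7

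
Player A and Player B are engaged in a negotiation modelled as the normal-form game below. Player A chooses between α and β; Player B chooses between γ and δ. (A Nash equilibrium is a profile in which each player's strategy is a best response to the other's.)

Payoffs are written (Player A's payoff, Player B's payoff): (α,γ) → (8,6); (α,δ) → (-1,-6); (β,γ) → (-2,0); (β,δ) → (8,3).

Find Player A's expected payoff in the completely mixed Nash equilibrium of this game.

First find q, the probability Player B plays γ, from Player A's indifference between α and β: 8q − (1−q) = −2q + 8(1−q), giving q = 9/19.
Since Player A is indifferent in equilibrium, Player A's expected payoff equals the payoff from either row against (9/19, 10/19). Using α: 8(9/19) − (10/19) = 62/19.

62/19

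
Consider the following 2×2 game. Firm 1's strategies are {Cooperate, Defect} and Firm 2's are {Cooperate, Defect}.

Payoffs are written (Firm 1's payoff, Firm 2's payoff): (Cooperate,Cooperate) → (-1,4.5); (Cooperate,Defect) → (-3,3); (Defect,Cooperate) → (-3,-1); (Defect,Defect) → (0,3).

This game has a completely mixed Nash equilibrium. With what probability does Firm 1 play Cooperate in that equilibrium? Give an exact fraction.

Let r be the probability that Firm 1 plays Cooperate. In a completely mixed equilibrium, Firm 2 must be indifferent between Cooperate and Defect.
Firm 2's expected payoff from Cooperate is 4.5r − (1−r); from Defect it is 3r + 3(1−r).
Setting these equal: 5.5r − 1 = 3, so r = 8/11.

8/11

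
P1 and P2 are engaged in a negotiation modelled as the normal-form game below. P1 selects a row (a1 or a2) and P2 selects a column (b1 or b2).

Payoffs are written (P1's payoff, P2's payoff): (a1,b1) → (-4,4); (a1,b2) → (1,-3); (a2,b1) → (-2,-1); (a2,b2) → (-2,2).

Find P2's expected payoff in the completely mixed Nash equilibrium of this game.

1/2

First find p, the probability P1 plays a1, from P2's indifference between b1 and b2: 4p − (1−p) = −3p + 2(1−p), giving p = 3/10.
Since P2 is indifferent in equilibrium, P2's expected payoff equals the payoff from either column against (3/10, 7/10). Using b1: 4(3/10) − (7/10) = 1/2.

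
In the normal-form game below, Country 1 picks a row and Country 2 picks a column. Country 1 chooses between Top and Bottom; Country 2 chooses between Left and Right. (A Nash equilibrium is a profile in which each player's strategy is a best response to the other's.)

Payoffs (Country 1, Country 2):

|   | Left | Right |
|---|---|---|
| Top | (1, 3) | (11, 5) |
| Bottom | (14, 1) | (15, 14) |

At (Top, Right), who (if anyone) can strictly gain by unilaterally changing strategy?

Country 1 at (Top, Right) earns 11; deviating to Bottom yields 15 — a strict improvement.
Country 2 earns 5; deviating to Left yields 3 — not better.
Only Country 1 has a strictly profitable deviation.

Country 1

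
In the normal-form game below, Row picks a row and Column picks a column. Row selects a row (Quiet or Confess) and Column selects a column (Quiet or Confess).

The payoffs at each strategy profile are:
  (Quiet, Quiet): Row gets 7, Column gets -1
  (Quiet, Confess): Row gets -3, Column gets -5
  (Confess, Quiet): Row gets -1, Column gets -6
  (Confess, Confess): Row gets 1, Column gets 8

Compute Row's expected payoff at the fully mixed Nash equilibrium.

1/3

First find q, the probability Column plays Quiet, from Row's indifference between Quiet and Confess: 7q − 3(1−q) = −q + (1−q), giving q = 1/3.
Since Row is indifferent in equilibrium, Row's expected payoff equals the payoff from either row against (1/3, 2/3). Using Quiet: 7(1/3) − 3(2/3) = 1/3.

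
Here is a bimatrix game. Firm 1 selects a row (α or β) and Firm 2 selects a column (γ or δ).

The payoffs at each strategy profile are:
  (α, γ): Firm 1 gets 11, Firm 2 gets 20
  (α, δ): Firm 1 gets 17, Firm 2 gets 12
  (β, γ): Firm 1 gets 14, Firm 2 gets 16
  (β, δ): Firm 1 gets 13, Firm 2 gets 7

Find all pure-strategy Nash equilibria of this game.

(β, γ)

(α, γ): Firm 1 prefers β (14 > 11) — not an equilibrium.
(α, δ): Firm 2 prefers γ (20 > 12) — not an equilibrium.
(β, γ): Firm 1 gets 14 ≥ 11 from α, and Firm 2 gets 16 ≥ 7 from δ — Nash equilibrium.
(β, δ): Firm 1 prefers α (17 > 13); Firm 2 prefers γ (16 > 7) — not an equilibrium.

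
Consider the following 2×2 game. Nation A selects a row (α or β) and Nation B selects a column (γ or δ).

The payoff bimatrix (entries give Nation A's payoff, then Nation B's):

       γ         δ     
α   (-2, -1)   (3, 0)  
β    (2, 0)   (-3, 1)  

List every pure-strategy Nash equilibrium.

(α, γ): Nation A prefers β (2 > -2); Nation B prefers δ (0 > -1) — not an equilibrium.
(α, δ): Nation A gets 3 ≥ -3 from β, and Nation B gets 0 ≥ -1 from γ — Nash equilibrium.
(β, γ): Nation B prefers δ (1 > 0) — not an equilibrium.
(β, δ): Nation A prefers α (3 > -3) — not an equilibrium.

(α, δ)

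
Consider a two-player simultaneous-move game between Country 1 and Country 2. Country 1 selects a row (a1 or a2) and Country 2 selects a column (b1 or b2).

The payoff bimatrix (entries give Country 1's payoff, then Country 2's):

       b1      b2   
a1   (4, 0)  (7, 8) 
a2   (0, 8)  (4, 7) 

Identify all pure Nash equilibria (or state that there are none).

(a1, b1): Country 2 prefers b2 (8 > 0) — not an equilibrium.
(a1, b2): Country 1 gets 7 ≥ 4 from a2, and Country 2 gets 8 ≥ 0 from b1 — Nash equilibrium.
(a2, b1): Country 1 prefers a1 (4 > 0) — not an equilibrium.
(a2, b2): Country 1 prefers a1 (7 > 4); Country 2 prefers b1 (8 > 7) — not an equilibrium.

(a1, b2)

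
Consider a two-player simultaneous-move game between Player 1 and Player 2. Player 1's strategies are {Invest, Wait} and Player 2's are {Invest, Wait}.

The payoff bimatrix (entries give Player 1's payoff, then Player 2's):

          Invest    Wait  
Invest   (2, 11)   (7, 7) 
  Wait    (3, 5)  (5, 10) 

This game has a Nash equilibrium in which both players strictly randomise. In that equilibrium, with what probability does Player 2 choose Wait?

1/3

Let y be the probability that Player 2 plays Invest. In a completely mixed equilibrium, Player 1 must be indifferent between Invest and Wait.
Player 1's expected payoff from Invest is 2y + 7(1−y); from Wait it is 3y + 5(1−y).
Setting these equal: −5y + 7 = −2y + 5, so y = 2/3.
Therefore Player 2 plays Wait with probability 1 − 2/3 = 1/3.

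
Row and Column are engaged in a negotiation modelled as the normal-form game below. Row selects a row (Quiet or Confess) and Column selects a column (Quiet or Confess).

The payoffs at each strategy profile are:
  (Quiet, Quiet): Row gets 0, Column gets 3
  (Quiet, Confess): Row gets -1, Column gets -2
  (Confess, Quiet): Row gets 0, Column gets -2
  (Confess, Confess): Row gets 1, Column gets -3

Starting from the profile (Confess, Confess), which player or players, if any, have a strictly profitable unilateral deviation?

Row at (Confess, Confess) earns 1; deviating to Quiet yields -1 — not better.
Column earns -3; deviating to Quiet yields -2 — a strict improvement.
Only Column has a strictly profitable deviation.

Column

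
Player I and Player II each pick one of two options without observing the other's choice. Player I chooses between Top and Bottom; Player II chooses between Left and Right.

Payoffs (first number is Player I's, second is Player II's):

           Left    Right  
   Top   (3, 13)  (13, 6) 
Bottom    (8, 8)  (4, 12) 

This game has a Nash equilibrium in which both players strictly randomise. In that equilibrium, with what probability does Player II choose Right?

5/14

Let y be the probability that Player II plays Left. In a completely mixed equilibrium, Player I must be indifferent between Top and Bottom.
Player I's expected payoff from Top is 3y + 13(1−y); from Bottom it is 8y + 4(1−y).
Setting these equal: −10y + 13 = 4y + 4, so y = 9/14.
Therefore Player II plays Right with probability 1 − 9/14 = 5/14.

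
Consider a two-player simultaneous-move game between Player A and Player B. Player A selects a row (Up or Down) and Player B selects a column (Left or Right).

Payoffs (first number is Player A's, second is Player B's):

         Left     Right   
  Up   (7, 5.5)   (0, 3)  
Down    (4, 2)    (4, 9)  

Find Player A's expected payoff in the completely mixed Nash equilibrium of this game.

4

First find y, the probability Player B plays Left, from Player A's indifference between Up and Down: 7y = 4y + 4(1−y), giving y = 4/7.
Since Player A is indifferent in equilibrium, Player A's expected payoff equals the payoff from either row against (4/7, 3/7). Using Up: 7(4/7) = 4.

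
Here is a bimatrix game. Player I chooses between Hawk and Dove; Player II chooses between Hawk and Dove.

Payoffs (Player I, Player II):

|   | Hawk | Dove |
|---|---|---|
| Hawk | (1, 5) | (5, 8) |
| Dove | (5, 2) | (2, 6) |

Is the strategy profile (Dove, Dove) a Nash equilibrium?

At (Dove, Dove), Player I earns 2; switching to Hawk would give 5, so Player I would deviate.
Player II earns 6; switching to Hawk would give 2, so Player II has no profitable deviation.
Since at least one player can profitably deviate, this is not a Nash equilibrium.

No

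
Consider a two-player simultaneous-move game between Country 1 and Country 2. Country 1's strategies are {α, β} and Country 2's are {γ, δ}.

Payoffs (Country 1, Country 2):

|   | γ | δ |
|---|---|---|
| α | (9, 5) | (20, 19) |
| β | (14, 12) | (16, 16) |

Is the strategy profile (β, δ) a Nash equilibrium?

No

At (β, δ), Country 1 earns 16; switching to α would give 20, so Country 1 would deviate.
Country 2 earns 16; switching to γ would give 12, so Country 2 has no profitable deviation.
Since at least one player can profitably deviate, this is not a Nash equilibrium.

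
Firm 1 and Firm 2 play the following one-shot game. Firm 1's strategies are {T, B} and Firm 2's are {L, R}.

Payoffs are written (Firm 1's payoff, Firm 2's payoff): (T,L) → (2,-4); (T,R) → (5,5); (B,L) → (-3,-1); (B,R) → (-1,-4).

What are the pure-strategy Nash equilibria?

(T, R)

(T, L): Firm 2 prefers R (5 > -4) — not an equilibrium.
(T, R): Firm 1 gets 5 ≥ -1 from B, and Firm 2 gets 5 ≥ -4 from L — Nash equilibrium.
(B, L): Firm 1 prefers T (2 > -3) — not an equilibrium.
(B, R): Firm 1 prefers T (5 > -1); Firm 2 prefers L (-1 > -4) — not an equilibrium.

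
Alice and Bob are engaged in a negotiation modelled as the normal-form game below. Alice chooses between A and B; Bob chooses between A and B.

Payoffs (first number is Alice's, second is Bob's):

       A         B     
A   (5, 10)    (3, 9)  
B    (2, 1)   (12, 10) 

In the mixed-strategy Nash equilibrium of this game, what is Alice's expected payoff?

9/2

First find y, the probability Bob plays A, from Alice's indifference between A and B: 5y + 3(1−y) = 2y + 12(1−y), giving y = 3/4.
Since Alice is indifferent in equilibrium, Alice's expected payoff equals the payoff from either row against (3/4, 1/4). Using A: 5(3/4) + 3(1/4) = 9/2.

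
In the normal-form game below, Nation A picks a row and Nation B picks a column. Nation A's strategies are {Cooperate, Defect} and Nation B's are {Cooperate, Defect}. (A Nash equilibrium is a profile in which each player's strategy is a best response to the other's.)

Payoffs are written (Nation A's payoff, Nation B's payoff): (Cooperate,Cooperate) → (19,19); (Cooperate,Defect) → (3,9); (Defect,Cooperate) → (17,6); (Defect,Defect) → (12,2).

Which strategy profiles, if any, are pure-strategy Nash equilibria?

(Cooperate, Cooperate)

(Cooperate, Cooperate): Nation A gets 19 ≥ 17 from Defect, and Nation B gets 19 ≥ 9 from Defect — Nash equilibrium.
(Cooperate, Defect): Nation A prefers Defect (12 > 3); Nation B prefers Cooperate (19 > 9) — not an equilibrium.
(Defect, Cooperate): Nation A prefers Cooperate (19 > 17) — not an equilibrium.
(Defect, Defect): Nation B prefers Cooperate (6 > 2) — not an equilibrium.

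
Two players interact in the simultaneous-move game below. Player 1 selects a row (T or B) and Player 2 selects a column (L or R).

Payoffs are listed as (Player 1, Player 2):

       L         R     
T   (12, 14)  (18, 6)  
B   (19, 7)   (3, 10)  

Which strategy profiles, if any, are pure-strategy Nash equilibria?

(T, L): Player 1 prefers B (19 > 12) — not an equilibrium.
(T, R): Player 2 prefers L (14 > 6) — not an equilibrium.
(B, L): Player 2 prefers R (10 > 7) — not an equilibrium.
(B, R): Player 1 prefers T (18 > 3) — not an equilibrium.

none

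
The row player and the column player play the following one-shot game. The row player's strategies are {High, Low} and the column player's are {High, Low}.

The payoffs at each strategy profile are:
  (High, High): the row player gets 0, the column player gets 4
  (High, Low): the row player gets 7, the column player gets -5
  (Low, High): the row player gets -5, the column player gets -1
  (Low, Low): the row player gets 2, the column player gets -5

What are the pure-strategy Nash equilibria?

(High, High)

(High, High): the row player gets 0 ≥ -5 from Low, and the column player gets 4 ≥ -5 from Low — Nash equilibrium.
(High, Low): the column player prefers High (4 > -5) — not an equilibrium.
(Low, High): the row player prefers High (0 > -5) — not an equilibrium.
(Low, Low): the row player prefers High (7 > 2); the column player prefers High (-1 > -5) — not an equilibrium.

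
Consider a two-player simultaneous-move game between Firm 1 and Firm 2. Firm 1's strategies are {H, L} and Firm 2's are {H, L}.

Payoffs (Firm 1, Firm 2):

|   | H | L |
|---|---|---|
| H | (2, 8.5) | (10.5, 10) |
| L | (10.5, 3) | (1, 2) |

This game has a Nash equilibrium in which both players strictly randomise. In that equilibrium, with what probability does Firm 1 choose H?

2/5

Let p be the probability that Firm 1 plays H. In a completely mixed equilibrium, Firm 2 must be indifferent between H and L.
Firm 2's expected payoff from H is 8.5p + 3(1−p); from L it is 10p + 2(1−p).
Setting these equal: 5.5p + 3 = 8p + 2, so p = 2/5.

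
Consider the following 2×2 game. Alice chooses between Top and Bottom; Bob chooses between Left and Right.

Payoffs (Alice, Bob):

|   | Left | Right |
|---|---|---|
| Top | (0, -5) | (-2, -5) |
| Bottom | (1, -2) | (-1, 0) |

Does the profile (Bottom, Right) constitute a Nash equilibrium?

Yes

At (Bottom, Right), Alice earns -1; switching to Top would give -2, so Alice has no profitable deviation.
Bob earns 0; switching to Left would give -2, so Bob has no profitable deviation.
Neither player can gain by a unilateral deviation, so this profile is a Nash equilibrium.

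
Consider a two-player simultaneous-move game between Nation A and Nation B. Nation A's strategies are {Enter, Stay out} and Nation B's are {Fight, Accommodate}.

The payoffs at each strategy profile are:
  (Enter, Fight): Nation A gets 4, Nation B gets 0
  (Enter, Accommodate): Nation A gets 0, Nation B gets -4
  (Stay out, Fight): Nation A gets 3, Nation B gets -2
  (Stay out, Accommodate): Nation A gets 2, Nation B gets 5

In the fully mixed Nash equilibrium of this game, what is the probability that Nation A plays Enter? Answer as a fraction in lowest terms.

Let x be the probability that Nation A plays Enter. In a completely mixed equilibrium, Nation B must be indifferent between Fight and Accommodate.
Nation B's expected payoff from Fight is −2(1−x); from Accommodate it is −4x + 5(1−x).
Setting these equal: 2x − 2 = −9x + 5, so x = 7/11.

7/11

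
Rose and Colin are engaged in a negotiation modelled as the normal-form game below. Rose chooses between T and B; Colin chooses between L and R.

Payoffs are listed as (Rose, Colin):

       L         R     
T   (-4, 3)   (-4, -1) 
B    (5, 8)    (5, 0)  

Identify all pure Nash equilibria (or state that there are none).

(T, L): Rose prefers B (5 > -4) — not an equilibrium.
(T, R): Rose prefers B (5 > -4); Colin prefers L (3 > -1) — not an equilibrium.
(B, L): Rose gets 5 ≥ -4 from T, and Colin gets 8 ≥ 0 from R — Nash equilibrium.
(B, R): Colin prefers L (8 > 0) — not an equilibrium.

(B, L)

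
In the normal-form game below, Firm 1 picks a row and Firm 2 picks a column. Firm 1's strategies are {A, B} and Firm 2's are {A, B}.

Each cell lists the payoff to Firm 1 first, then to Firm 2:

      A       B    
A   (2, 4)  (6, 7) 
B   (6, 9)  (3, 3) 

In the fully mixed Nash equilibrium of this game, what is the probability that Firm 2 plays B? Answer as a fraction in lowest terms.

4/7

Let c be the probability that Firm 2 plays A. In a completely mixed equilibrium, Firm 1 must be indifferent between A and B.
Firm 1's expected payoff from A is 2c + 6(1−c); from B it is 6c + 3(1−c).
Setting these equal: −4c + 6 = 3c + 3, so c = 3/7.
Therefore Firm 2 plays B with probability 1 − 3/7 = 4/7.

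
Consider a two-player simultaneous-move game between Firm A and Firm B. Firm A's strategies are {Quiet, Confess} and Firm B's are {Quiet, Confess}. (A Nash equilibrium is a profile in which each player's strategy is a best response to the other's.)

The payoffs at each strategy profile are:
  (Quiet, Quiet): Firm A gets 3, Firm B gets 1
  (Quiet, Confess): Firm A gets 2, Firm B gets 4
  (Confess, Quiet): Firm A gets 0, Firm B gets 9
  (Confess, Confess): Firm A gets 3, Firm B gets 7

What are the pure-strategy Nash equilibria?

none

(Quiet, Quiet): Firm B prefers Confess (4 > 1) — not an equilibrium.
(Quiet, Confess): Firm A prefers Confess (3 > 2) — not an equilibrium.
(Confess, Quiet): Firm A prefers Quiet (3 > 0) — not an equilibrium.
(Confess, Confess): Firm B prefers Quiet (9 > 7) — not an equilibrium.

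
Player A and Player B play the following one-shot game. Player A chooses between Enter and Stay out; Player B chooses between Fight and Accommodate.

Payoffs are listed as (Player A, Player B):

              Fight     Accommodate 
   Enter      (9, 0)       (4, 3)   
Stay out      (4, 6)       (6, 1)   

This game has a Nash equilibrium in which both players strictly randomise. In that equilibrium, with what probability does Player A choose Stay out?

3/8

Let p be the probability that Player A plays Enter. In a completely mixed equilibrium, Player B must be indifferent between Fight and Accommodate.
Player B's expected payoff from Fight is 6(1−p); from Accommodate it is 3p + (1−p).
Setting these equal: −6p + 6 = 2p + 1, so p = 5/8.
Therefore Player A plays Stay out with probability 1 − 5/8 = 3/8.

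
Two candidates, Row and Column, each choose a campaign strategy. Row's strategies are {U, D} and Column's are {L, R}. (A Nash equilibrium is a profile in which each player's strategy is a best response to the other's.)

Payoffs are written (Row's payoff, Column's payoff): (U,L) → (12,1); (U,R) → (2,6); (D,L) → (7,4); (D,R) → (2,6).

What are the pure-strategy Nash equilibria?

(U, L): Column prefers R (6 > 1) — not an equilibrium.
(U, R): Row gets 2 ≥ 2 from D, and Column gets 6 ≥ 1 from L — Nash equilibrium.
(D, L): Row prefers U (12 > 7); Column prefers R (6 > 4) — not an equilibrium.
(D, R): Row gets 2 ≥ 2 from U, and Column gets 6 ≥ 4 from L — Nash equilibrium.

(U, R) and (D, R)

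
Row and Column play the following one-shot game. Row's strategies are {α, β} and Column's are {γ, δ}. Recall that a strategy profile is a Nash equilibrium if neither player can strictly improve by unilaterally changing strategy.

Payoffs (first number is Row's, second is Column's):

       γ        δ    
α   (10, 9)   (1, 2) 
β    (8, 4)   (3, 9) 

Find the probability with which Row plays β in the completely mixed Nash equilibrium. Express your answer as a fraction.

7/12

Let r be the probability that Row plays α. In a completely mixed equilibrium, Column must be indifferent between γ and δ.
Column's expected payoff from γ is 9r + 4(1−r); from δ it is 2r + 9(1−r).
Setting these equal: 5r + 4 = −7r + 9, so r = 5/12.
Therefore Row plays β with probability 1 − 5/12 = 7/12.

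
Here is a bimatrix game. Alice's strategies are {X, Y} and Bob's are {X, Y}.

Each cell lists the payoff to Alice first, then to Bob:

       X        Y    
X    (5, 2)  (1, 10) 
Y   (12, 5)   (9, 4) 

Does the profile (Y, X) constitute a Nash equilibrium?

Yes

At (Y, X), Alice earns 12; switching to X would give 5, so Alice has no profitable deviation.
Bob earns 5; switching to Y would give 4, so Bob has no profitable deviation.
Neither player can gain by a unilateral deviation, so this profile is a Nash equilibrium.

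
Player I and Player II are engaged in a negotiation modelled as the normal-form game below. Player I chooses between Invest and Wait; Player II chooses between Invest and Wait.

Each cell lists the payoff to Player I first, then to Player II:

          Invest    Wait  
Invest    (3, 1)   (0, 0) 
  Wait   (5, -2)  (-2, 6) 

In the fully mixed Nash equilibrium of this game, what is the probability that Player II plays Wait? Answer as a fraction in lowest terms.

Let c be the probability that Player II plays Invest. In a completely mixed equilibrium, Player I must be indifferent between Invest and Wait.
Player I's expected payoff from Invest is 3c; from Wait it is 5c − 2(1−c).
Setting these equal: 3c = 7c − 2, so c = 1/2.
Therefore Player II plays Wait with probability 1 − 1/2 = 1/2.

1/2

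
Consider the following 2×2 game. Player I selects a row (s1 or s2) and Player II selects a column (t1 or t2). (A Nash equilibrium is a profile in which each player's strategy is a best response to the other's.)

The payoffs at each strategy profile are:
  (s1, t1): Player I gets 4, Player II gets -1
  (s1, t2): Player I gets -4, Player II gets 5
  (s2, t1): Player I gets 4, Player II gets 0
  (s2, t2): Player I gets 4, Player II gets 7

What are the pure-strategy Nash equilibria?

(s2, t2)

(s1, t1): Player II prefers t2 (5 > -1) — not an equilibrium.
(s1, t2): Player I prefers s2 (4 > -4) — not an equilibrium.
(s2, t1): Player II prefers t2 (7 > 0) — not an equilibrium.
(s2, t2): Player I gets 4 ≥ -4 from s1, and Player II gets 7 ≥ 0 from t1 — Nash equilibrium.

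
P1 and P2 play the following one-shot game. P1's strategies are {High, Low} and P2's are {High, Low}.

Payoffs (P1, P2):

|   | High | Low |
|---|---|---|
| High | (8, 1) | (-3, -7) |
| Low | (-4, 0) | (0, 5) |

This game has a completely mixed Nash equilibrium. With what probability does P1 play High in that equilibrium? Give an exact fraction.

Let p be the probability that P1 plays High. In a completely mixed equilibrium, P2 must be indifferent between High and Low.
P2's expected payoff from High is p; from Low it is −7p + 5(1−p).
Setting these equal: p = −12p + 5, so p = 5/13.

5/13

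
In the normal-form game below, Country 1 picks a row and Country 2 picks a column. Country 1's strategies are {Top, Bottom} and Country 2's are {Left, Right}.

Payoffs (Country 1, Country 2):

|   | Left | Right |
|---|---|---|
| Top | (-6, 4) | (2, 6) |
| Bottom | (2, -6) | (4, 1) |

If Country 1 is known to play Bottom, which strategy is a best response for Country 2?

Right

Against Bottom, Country 2 earns -6 from Left and 1 from Right.
So Right is the best response.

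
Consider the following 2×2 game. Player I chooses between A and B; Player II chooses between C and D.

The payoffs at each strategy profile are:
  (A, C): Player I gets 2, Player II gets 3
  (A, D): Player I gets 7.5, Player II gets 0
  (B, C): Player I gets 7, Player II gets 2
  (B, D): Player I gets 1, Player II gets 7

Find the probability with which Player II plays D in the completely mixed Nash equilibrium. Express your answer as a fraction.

10/23

Let y be the probability that Player II plays C. In a completely mixed equilibrium, Player I must be indifferent between A and B.
Player I's expected payoff from A is 2y + 7.5(1−y); from B it is 7y + (1−y).
Setting these equal: −5.5y + 7.5 = 6y + 1, so y = 13/23.
Therefore Player II plays D with probability 1 − 13/23 = 10/23.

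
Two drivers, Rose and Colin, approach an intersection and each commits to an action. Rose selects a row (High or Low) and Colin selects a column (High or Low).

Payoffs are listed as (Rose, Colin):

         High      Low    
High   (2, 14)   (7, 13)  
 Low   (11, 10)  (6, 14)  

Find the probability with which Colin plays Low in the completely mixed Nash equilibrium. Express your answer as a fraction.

Let q be the probability that Colin plays High. In a completely mixed equilibrium, Rose must be indifferent between High and Low.
Rose's expected payoff from High is 2q + 7(1−q); from Low it is 11q + 6(1−q).
Setting these equal: −5q + 7 = 5q + 6, so q = 1/10.
Therefore Colin plays Low with probability 1 − 1/10 = 9/10.

9/10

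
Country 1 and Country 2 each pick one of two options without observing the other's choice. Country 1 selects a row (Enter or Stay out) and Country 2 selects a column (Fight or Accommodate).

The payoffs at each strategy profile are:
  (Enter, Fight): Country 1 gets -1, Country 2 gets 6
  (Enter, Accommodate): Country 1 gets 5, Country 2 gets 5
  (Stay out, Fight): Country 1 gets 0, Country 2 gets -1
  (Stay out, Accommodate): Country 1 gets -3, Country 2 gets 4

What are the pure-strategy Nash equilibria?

none

(Enter, Fight): Country 1 prefers Stay out (0 > -1) — not an equilibrium.
(Enter, Accommodate): Country 2 prefers Fight (6 > 5) — not an equilibrium.
(Stay out, Fight): Country 2 prefers Accommodate (4 > -1) — not an equilibrium.
(Stay out, Accommodate): Country 1 prefers Enter (5 > -3) — not an equilibrium.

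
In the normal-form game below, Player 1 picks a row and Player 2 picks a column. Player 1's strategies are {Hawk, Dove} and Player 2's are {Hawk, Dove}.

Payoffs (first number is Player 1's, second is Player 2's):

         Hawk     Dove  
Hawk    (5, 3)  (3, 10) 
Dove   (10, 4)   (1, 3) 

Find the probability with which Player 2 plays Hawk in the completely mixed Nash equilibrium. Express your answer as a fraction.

Let q be the probability that Player 2 plays Hawk. In a completely mixed equilibrium, Player 1 must be indifferent between Hawk and Dove.
Player 1's expected payoff from Hawk is 5q + 3(1−q); from Dove it is 10q + (1−q).
Setting these equal: 2q + 3 = 9q + 1, so q = 2/7.

2/7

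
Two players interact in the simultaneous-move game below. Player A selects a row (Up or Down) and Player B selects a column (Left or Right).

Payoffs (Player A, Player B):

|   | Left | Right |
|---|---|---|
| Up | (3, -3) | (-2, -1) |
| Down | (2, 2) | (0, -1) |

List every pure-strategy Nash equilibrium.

(Up, Left): Player B prefers Right (-1 > -3) — not an equilibrium.
(Up, Right): Player A prefers Down (0 > -2) — not an equilibrium.
(Down, Left): Player A prefers Up (3 > 2) — not an equilibrium.
(Down, Right): Player B prefers Left (2 > -1) — not an equilibrium.

none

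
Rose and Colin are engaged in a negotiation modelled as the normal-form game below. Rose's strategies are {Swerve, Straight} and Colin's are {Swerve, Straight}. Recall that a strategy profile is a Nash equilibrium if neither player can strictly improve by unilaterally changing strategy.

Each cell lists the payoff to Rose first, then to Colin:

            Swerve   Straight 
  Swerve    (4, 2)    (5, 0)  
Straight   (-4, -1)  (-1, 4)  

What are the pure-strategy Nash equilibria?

(Swerve, Swerve)

(Swerve, Swerve): Rose gets 4 ≥ -4 from Straight, and Colin gets 2 ≥ 0 from Straight — Nash equilibrium.
(Swerve, Straight): Colin prefers Swerve (2 > 0) — not an equilibrium.
(Straight, Swerve): Rose prefers Swerve (4 > -4); Colin prefers Straight (4 > -1) — not an equilibrium.
(Straight, Straight): Rose prefers Swerve (5 > -1) — not an equilibrium.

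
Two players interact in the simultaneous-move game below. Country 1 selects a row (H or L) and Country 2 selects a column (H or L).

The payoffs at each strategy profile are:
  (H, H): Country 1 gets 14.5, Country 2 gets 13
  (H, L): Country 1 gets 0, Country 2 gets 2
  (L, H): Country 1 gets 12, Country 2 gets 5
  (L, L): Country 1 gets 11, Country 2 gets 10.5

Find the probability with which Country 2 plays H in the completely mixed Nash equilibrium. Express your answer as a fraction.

Let q be the probability that Country 2 plays H. In a completely mixed equilibrium, Country 1 must be indifferent between H and L.
Country 1's expected payoff from H is 14.5q; from L it is 12q + 11(1−q).
Setting these equal: 14.5q = q + 11, so q = 22/27.

22/27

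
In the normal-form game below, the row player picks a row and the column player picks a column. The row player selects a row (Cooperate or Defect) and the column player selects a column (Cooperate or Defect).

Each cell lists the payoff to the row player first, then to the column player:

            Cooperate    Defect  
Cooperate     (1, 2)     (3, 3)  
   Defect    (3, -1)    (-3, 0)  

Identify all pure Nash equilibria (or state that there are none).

(Cooperate, Defect)

(Cooperate, Cooperate): the row player prefers Defect (3 > 1); the column player prefers Defect (3 > 2) — not an equilibrium.
(Cooperate, Defect): the row player gets 3 ≥ -3 from Defect, and the column player gets 3 ≥ 2 from Cooperate — Nash equilibrium.
(Defect, Cooperate): the column player prefers Defect (0 > -1) — not an equilibrium.
(Defect, Defect): the row player prefers Cooperate (3 > -3) — not an equilibrium.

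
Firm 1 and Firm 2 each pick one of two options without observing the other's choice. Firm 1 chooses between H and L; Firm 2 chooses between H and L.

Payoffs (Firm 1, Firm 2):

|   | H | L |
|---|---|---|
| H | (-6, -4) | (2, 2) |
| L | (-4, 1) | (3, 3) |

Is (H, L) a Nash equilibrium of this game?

No

At (H, L), Firm 1 earns 2; switching to L would give 3, so Firm 1 would deviate.
Firm 2 earns 2; switching to H would give -4, so Firm 2 has no profitable deviation.
Since at least one player can profitably deviate, this is not a Nash equilibrium.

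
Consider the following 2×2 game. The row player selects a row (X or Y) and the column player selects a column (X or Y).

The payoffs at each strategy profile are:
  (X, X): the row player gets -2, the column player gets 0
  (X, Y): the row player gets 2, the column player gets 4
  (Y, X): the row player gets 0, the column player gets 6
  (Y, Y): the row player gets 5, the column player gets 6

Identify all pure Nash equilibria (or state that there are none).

(Y, X) and (Y, Y)

(X, X): the row player prefers Y (0 > -2); the column player prefers Y (4 > 0) — not an equilibrium.
(X, Y): the row player prefers Y (5 > 2) — not an equilibrium.
(Y, X): the row player gets 0 ≥ -2 from X, and the column player gets 6 ≥ 6 from Y — Nash equilibrium.
(Y, Y): the row player gets 5 ≥ 2 from X, and the column player gets 6 ≥ 6 from X — Nash equilibrium.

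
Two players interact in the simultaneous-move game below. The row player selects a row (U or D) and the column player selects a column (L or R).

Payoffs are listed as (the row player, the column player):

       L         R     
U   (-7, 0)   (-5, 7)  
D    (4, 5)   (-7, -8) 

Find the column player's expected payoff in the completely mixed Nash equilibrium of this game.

First find x, the probability the row player plays U, from the column player's indifference between L and R: 5(1−x) = 7x − 8(1−x), giving x = 13/20.
Since the column player is indifferent in equilibrium, the column player's expected payoff equals the payoff from either column against (13/20, 7/20). Using L: 5(7/20) = 7/4.

7/4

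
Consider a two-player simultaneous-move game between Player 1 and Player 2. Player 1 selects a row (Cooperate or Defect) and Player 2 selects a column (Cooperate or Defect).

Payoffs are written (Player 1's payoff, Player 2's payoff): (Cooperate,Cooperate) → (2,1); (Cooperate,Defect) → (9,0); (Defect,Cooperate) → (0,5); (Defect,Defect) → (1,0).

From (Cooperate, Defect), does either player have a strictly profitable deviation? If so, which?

Player 2

Player 1 at (Cooperate, Defect) earns 9; deviating to Defect yields 1 — not better.
Player 2 earns 0; deviating to Cooperate yields 1 — a strict improvement.
Only Player 2 has a strictly profitable deviation.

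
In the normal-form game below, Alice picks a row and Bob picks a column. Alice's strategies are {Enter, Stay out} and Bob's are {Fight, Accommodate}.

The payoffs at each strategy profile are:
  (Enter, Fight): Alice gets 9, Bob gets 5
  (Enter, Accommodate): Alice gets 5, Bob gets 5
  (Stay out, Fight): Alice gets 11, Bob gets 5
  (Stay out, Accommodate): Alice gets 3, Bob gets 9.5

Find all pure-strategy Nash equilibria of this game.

(Enter, Accommodate)

(Enter, Fight): Alice prefers Stay out (11 > 9) — not an equilibrium.
(Enter, Accommodate): Alice gets 5 ≥ 3 from Stay out, and Bob gets 5 ≥ 5 from Fight — Nash equilibrium.
(Stay out, Fight): Bob prefers Accommodate (9.5 > 5) — not an equilibrium.
(Stay out, Accommodate): Alice prefers Enter (5 > 3) — not an equilibrium.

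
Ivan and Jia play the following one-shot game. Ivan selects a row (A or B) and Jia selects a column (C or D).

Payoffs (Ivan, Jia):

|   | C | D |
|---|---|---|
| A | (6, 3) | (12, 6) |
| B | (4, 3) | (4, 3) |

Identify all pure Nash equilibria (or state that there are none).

(A, C): Jia prefers D (6 > 3) — not an equilibrium.
(A, D): Ivan gets 12 ≥ 4 from B, and Jia gets 6 ≥ 3 from C — Nash equilibrium.
(B, C): Ivan prefers A (6 > 4) — not an equilibrium.
(B, D): Ivan prefers A (12 > 4) — not an equilibrium.

(A, D)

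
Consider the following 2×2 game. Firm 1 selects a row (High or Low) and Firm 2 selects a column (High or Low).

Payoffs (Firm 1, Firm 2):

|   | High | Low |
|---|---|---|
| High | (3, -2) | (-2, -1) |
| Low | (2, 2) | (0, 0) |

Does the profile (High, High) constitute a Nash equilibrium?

No

At (High, High), Firm 1 earns 3; switching to Low would give 2, so Firm 1 has no profitable deviation.
Firm 2 earns -2; switching to Low would give -1, so Firm 2 would deviate.
Since at least one player can profitably deviate, this is not a Nash equilibrium.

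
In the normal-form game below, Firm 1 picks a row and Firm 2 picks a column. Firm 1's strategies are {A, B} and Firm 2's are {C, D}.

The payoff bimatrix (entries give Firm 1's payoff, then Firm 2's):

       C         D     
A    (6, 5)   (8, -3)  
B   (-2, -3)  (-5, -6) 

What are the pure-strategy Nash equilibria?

(A, C)

(A, C): Firm 1 gets 6 ≥ -2 from B, and Firm 2 gets 5 ≥ -3 from D — Nash equilibrium.
(A, D): Firm 2 prefers C (5 > -3) — not an equilibrium.
(B, C): Firm 1 prefers A (6 > -2) — not an equilibrium.
(B, D): Firm 1 prefers A (8 > -5); Firm 2 prefers C (-3 > -6) — not an equilibrium.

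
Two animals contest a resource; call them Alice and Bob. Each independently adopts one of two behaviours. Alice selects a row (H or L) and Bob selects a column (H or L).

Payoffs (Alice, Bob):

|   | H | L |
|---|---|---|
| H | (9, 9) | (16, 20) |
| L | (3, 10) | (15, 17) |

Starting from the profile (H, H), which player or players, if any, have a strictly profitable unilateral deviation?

Bob

Alice at (H, H) earns 9; deviating to L yields 3 — not better.
Bob earns 9; deviating to L yields 20 — a strict improvement.
Only Bob has a strictly profitable deviation.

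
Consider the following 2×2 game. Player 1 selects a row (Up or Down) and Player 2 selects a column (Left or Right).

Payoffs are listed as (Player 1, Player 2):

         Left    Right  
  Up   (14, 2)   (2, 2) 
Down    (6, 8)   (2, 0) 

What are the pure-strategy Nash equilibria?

(Up, Left) and (Up, Right)

(Up, Left): Player 1 gets 14 ≥ 6 from Down, and Player 2 gets 2 ≥ 2 from Right — Nash equilibrium.
(Up, Right): Player 1 gets 2 ≥ 2 from Down, and Player 2 gets 2 ≥ 2 from Left — Nash equilibrium.
(Down, Left): Player 1 prefers Up (14 > 6) — not an equilibrium.
(Down, Right): Player 2 prefers Left (8 > 0) — not an equilibrium.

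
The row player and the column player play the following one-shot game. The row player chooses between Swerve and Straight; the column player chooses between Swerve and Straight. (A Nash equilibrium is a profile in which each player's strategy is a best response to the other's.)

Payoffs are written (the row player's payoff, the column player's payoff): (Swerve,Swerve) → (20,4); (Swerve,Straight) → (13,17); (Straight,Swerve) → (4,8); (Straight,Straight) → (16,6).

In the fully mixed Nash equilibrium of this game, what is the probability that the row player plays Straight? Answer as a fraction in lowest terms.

Let r be the probability that the row player plays Swerve. In a completely mixed equilibrium, the column player must be indifferent between Swerve and Straight.
The column player's expected payoff from Swerve is 4r + 8(1−r); from Straight it is 17r + 6(1−r).
Setting these equal: −4r + 8 = 11r + 6, so r = 2/15.
Therefore the row player plays Straight with probability 1 − 2/15 = 13/15.

13/15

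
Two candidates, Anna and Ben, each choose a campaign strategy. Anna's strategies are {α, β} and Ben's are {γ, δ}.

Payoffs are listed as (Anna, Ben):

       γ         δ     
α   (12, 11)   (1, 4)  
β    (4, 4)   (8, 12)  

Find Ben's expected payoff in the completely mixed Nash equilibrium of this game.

First find x, the probability Anna plays α, from Ben's indifference between γ and δ: 11x + 4(1−x) = 4x + 12(1−x), giving x = 8/15.
Since Ben is indifferent in equilibrium, Ben's expected payoff equals the payoff from either column against (8/15, 7/15). Using γ: 11(8/15) + 4(7/15) = 116/15.

116/15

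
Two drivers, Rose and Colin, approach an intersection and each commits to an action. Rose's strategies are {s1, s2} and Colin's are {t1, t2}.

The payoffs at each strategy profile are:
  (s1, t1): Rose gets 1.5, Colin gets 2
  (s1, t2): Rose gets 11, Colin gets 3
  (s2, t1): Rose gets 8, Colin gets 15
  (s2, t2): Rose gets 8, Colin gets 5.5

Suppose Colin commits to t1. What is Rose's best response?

Against t1, Rose earns 1.5 from s1 and 8 from s2.
So s2 is the best response.

s2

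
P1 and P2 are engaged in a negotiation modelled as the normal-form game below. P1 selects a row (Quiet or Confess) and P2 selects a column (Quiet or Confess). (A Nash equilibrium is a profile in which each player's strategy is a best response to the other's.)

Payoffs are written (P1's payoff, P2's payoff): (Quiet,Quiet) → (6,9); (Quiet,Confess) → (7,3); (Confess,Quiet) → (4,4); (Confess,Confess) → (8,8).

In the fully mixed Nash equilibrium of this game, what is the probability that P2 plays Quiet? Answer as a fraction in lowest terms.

1/3

Let q be the probability that P2 plays Quiet. In a completely mixed equilibrium, P1 must be indifferent between Quiet and Confess.
P1's expected payoff from Quiet is 6q + 7(1−q); from Confess it is 4q + 8(1−q).
Setting these equal: −q + 7 = −4q + 8, so q = 1/3.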